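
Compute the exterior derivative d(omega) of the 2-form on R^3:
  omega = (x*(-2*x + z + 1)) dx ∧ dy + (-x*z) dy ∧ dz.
d(omega) = (x - z) dx ∧ dy ∧ dz

For a 2-form omega = sum_{i<j} g_{ij} dx_i ∧ dx_j, the exterior derivative is
  d(omega) = sum_{i<j} d(g_{ij}) ∧ dx_i ∧ dx_j = sum_{i<j, k} (∂g_{ij}/∂x_k) dx_k ∧ dx_i ∧ dx_j.
Expand each term, using dx_k ∧ dx_i ∧ dx_j = sgn(permutation) dx_{(a)} ∧ dx_{(b)} ∧ dx_{(c)} with (a < b < c) sorted:
  d(x*(-2*x + z + 1)) includes (∂/∂z)(x*(-2*x + z + 1)) dz = (x) dz, which multiplied by dx ∧ dy gives (x) dx ∧ dy ∧ dz
  d(-x*z) includes (∂/∂x)(-x*z) dx = (-z) dx, which multiplied by dy ∧ dz gives (-z) dx ∧ dy ∧ dz
Collecting like 3-forms: d(omega) = (x - z) dx ∧ dy ∧ dz.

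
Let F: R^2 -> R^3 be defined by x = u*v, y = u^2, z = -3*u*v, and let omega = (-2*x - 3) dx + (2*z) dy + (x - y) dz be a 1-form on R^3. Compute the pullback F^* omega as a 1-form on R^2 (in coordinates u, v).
F^* omega = (v*(-9*u^2 - 5*u*v - 3)) du + (u*(3*u^2 - 5*u*v - 3)) dv

Using F^*(f dg) = (f ∘ F) d(g ∘ F), substitute each coordinate x_i by F_i(u, v) in f_i, and replace dx_i by d F_i = (∂F_i/∂u) du + (∂F_i/∂v) dv.
  For the x component: f_1(F) = -2*u*v - 3; d F_1 = (v) du + (u) dv
  For the y component: f_2(F) = -6*u*v; d F_2 = (2*u) du + (0) dv
  For the z component: f_3(F) = u*(-u + v); d F_3 = (-3*v) du + (-3*u) dv
Combining and collecting du, dv coefficients:
  coeff of du: v*(-9*u^2 - 5*u*v - 3)
  coeff of dv: u*(3*u^2 - 5*u*v - 3)
F^* omega = (v*(-9*u^2 - 5*u*v - 3)) du + (u*(3*u^2 - 5*u*v - 3)) dv.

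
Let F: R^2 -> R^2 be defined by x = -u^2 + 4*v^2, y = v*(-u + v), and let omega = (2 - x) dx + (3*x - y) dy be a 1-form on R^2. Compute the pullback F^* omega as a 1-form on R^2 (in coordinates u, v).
F^* omega = (-2*u^3 + 3*u^2*v + 7*u*v^2 - 4*u - 11*v^3) du + (3*u^3 + u^2*v - 9*u*v^2 - 10*v^3 + 16*v) dv

Using F^*(f dg) = (f ∘ F) d(g ∘ F), substitute each coordinate x_i by F_i(u, v) in f_i, and replace dx_i by d F_i = (∂F_i/∂u) du + (∂F_i/∂v) dv.
  For the x component: f_1(F) = u^2 - 4*v^2 + 2; d F_1 = (-2*u) du + (8*v) dv
  For the y component: f_2(F) = -3*u^2 + u*v + 11*v^2; d F_2 = (-v) du + (-u + 2*v) dv
Combining and collecting du, dv coefficients:
  coeff of du: -2*u^3 + 3*u^2*v + 7*u*v^2 - 4*u - 11*v^3
  coeff of dv: 3*u^3 + u^2*v - 9*u*v^2 - 10*v^3 + 16*v
F^* omega = (-2*u^3 + 3*u^2*v + 7*u*v^2 - 4*u - 11*v^3) du + (3*u^3 + u^2*v - 9*u*v^2 - 10*v^3 + 16*v) dv.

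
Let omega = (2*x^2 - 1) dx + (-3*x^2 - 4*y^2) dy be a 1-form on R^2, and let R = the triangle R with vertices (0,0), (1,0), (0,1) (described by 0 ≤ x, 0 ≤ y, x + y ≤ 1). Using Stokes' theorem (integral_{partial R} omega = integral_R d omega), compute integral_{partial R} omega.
integral_(partial R) omega = -1

Stokes: integral_partial_R omega = integral_R d omega with d omega = (∂Q/∂x - ∂P/∂y) dx ∧ dy.
  ∂Q/∂x = -6*x
  ∂P/∂y = 0
  integrand = ∂Q/∂x - ∂P/∂y = -6*x.
Integrating over R: integral_0^1 integral_0^{1-x} (-6*x) dy dx = -1.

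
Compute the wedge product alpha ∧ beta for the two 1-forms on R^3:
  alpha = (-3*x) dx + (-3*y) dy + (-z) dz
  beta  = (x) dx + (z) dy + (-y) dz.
alpha ∧ beta = (3*x*(y - z)) dx ∧ dy + (x*(3*y + z)) dx ∧ dz + (3*y^2 + z^2) dy ∧ dz

Distribute the wedge, using dx_i ∧ dx_j = -dx_j ∧ dx_i and dx_i ∧ dx_i = 0. For each pair (i, j) with i < j, the coefficient of dx_i ∧ dx_j in alpha ∧ beta is (alpha_i * beta_j - alpha_j * beta_i). Collecting: alpha ∧ beta = (3*x*(y - z)) dx ∧ dy + (x*(3*y + z)) dx ∧ dz + (3*y^2 + z^2) dy ∧ dz.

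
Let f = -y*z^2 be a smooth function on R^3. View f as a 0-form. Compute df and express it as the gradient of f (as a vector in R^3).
df = (0) dx + (-z^2) dy + (-2*y*z) dz; grad f = (0, -z^2, -2*y*z)

For a 0-form f, d f = (∂f/∂x) dx + (∂f/∂y) dy + (∂f/∂z) dz. The components of the vector representation are exactly the entries of grad f in Cartesian coordinates:
  ∂f/∂x = 0
  ∂f/∂y = -z^2
  ∂f/∂z = -2*y*z.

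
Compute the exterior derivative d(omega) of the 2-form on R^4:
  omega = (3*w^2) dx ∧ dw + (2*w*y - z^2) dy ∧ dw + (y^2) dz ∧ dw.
d(omega) = (2*y + 2*z) dy ∧ dz ∧ dw

For a 2-form omega = sum_{i<j} g_{ij} dx_i ∧ dx_j, the exterior derivative is
  d(omega) = sum_{i<j} d(g_{ij}) ∧ dx_i ∧ dx_j = sum_{i<j, k} (∂g_{ij}/∂x_k) dx_k ∧ dx_i ∧ dx_j.
Expand each term, using dx_k ∧ dx_i ∧ dx_j = sgn(permutation) dx_{(a)} ∧ dx_{(b)} ∧ dx_{(c)} with (a < b < c) sorted:
  d(2*w*y - z^2) includes (∂/∂z)(2*w*y - z^2) dz = (-2*z) dz, which multiplied by dy ∧ dw gives (2*z) dy ∧ dz ∧ dw
  d(y^2) includes (∂/∂y)(y^2) dy = (2*y) dy, which multiplied by dz ∧ dw gives (2*y) dy ∧ dz ∧ dw
Collecting like 3-forms: d(omega) = (2*y + 2*z) dy ∧ dz ∧ dw.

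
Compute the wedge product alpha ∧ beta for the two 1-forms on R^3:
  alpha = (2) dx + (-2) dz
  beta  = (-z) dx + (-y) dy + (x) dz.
alpha ∧ beta = (-2*y) dx ∧ dy + (2*x - 2*z) dx ∧ dz + (-2*y) dy ∧ dz

Distribute the wedge, using dx_i ∧ dx_j = -dx_j ∧ dx_i and dx_i ∧ dx_i = 0. For each pair (i, j) with i < j, the coefficient of dx_i ∧ dx_j in alpha ∧ beta is (alpha_i * beta_j - alpha_j * beta_i). Collecting: alpha ∧ beta = (-2*y) dx ∧ dy + (2*x - 2*z) dx ∧ dz + (-2*y) dy ∧ dz.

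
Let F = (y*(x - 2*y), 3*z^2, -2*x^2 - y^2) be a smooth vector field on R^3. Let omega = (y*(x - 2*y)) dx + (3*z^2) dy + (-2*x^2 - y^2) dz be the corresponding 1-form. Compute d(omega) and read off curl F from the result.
d(omega) = (-2*y - 6*z) dy ∧ dz + (4*x) dz ∧ dx + (-x + 4*y) dx ∧ dy; curl F = (-2*y - 6*z, 4*x, -x + 4*y)

d omega = sum_{i<j} (∂f_j/∂x_i - ∂f_i/∂x_j) dx_i ∧ dx_j. Under the identification (dy ∧ dz, dz ∧ dx, dx ∧ dy) ↔ (e_x, e_y, e_z), the coefficients are exactly the components of curl F. Compute:
  ∂R/∂y - ∂Q/∂z = (-2*y) - (6*z) = -2*y - 6*z
  ∂P/∂z - ∂R/∂x = (0) - (-4*x) = 4*x
  ∂Q/∂x - ∂P/∂y = (0) - (x - 4*y) = -x + 4*y.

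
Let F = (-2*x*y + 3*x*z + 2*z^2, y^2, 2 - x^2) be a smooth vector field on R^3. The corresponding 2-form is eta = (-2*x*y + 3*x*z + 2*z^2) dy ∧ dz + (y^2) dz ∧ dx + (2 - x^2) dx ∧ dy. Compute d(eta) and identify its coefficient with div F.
d(eta) = (3*z) dx ∧ dy ∧ dz; div F = 3*z

For a 2-form in R^3 of the form above, applying d gives a 3-form with coefficient ∂P/∂x + ∂Q/∂y + ∂R/∂z:
  ∂P/∂x = -2*y + 3*z
  ∂Q/∂y = 2*y
  ∂R/∂z = 0
Sum = 3*z, which is exactly div F.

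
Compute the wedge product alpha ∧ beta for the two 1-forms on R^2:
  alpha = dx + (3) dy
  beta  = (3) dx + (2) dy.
alpha ∧ beta = (-7) dx ∧ dy

Distribute the wedge, using dx_i ∧ dx_j = -dx_j ∧ dx_i and dx_i ∧ dx_i = 0. For each pair (i, j) with i < j, the coefficient of dx_i ∧ dx_j in alpha ∧ beta is (alpha_i * beta_j - alpha_j * beta_i). Collecting: alpha ∧ beta = (-7) dx ∧ dy.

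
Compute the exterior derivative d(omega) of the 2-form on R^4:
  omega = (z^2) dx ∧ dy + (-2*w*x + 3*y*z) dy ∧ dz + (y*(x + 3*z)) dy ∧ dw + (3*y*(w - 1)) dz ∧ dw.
d(omega) = (-2*w + 2*z) dx ∧ dy ∧ dz + (3*w - 2*x - 3*y - 3) dy ∧ dz ∧ dw + (y) dx ∧ dy ∧ dw

For a 2-form omega = sum_{i<j} g_{ij} dx_i ∧ dx_j, the exterior derivative is
  d(omega) = sum_{i<j} d(g_{ij}) ∧ dx_i ∧ dx_j = sum_{i<j, k} (∂g_{ij}/∂x_k) dx_k ∧ dx_i ∧ dx_j.
Expand each term, using dx_k ∧ dx_i ∧ dx_j = sgn(permutation) dx_{(a)} ∧ dx_{(b)} ∧ dx_{(c)} with (a < b < c) sorted:
  d(z^2) includes (∂/∂z)(z^2) dz = (2*z) dz, which multiplied by dx ∧ dy gives (2*z) dx ∧ dy ∧ dz
  d(-2*w*x + 3*y*z) includes (∂/∂x)(-2*w*x + 3*y*z) dx = (-2*w) dx, which multiplied by dy ∧ dz gives (-2*w) dx ∧ dy ∧ dz
  d(-2*w*x + 3*y*z) includes (∂/∂w)(-2*w*x + 3*y*z) dw = (-2*x) dw, which multiplied by dy ∧ dz gives (-2*x) dy ∧ dz ∧ dw
  d(y*(x + 3*z)) includes (∂/∂x)(y*(x + 3*z)) dx = (y) dx, which multiplied by dy ∧ dw gives (y) dx ∧ dy ∧ dw
  d(y*(x + 3*z)) includes (∂/∂z)(y*(x + 3*z)) dz = (3*y) dz, which multiplied by dy ∧ dw gives (-3*y) dy ∧ dz ∧ dw
  d(3*y*(w - 1)) includes (∂/∂y)(3*y*(w - 1)) dy = (3*w - 3) dy, which multiplied by dz ∧ dw gives (3*w - 3) dy ∧ dz ∧ dw
Collecting like 3-forms: d(omega) = (-2*w + 2*z) dx ∧ dy ∧ dz + (3*w - 2*x - 3*y - 3) dy ∧ dz ∧ dw + (y) dx ∧ dy ∧ dw.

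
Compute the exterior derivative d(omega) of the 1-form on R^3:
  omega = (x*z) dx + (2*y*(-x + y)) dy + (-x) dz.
d(omega) = (-2*y) dx ∧ dy + (-x - 1) dx ∧ dz

For a 1-form omega = sum_i f_i dx_i, the exterior derivative is
  d(omega) = sum_{i < j} (∂f_j/∂x_i - ∂f_i/∂x_j) dx_i ∧ dx_j.
  coefficient of dx ∧ dy: ∂f_2/∂x - ∂f_1/∂y = ∂(2*y*(-x + y))/∂x - ∂(x*z)/∂y = -2*y
  coefficient of dx ∧ dz: ∂f_3/∂x - ∂f_1/∂z = ∂(-x)/∂x - ∂(x*z)/∂z = -x - 1
Assembling: d(omega) = (-2*y) dx ∧ dy + (-x - 1) dx ∧ dz.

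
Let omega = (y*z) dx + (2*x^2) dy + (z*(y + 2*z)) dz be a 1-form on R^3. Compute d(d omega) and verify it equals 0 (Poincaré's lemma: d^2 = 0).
d(d omega) = 0

Step 1: d omega = sum_{i<j} (∂f_j/∂x_i - ∂f_i/∂x_j) dx_i ∧ dx_j:
  coeff of dx ∧ dy: 4*x - z
  coeff of dx ∧ dz: -y
  coeff of dy ∧ dz: z
Step 2: Apply d again to each 2-form coefficient. The only possible 3-form in R^3 is dx ∧ dy ∧ dz, with coefficient
  ∂(coeff of dy∧dz)/∂x - ∂(coeff of dx∧dz)/∂y + ∂(coeff of dx∧dy)/∂z
  = ∂/∂x (z) - ∂/∂y (-y) + ∂/∂z (4*x - z).
Each of these terms simplifies to sums of mixed partials that cancel in pairs. The result is 0 (by equality of mixed partials for smooth functions — Schwarz / Clairaut).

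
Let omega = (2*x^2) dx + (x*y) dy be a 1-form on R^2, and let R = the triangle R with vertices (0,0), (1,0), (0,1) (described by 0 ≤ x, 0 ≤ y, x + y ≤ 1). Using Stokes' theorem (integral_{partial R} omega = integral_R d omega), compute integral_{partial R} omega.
integral_(partial R) omega = 1/6

Stokes: integral_partial_R omega = integral_R d omega with d omega = (∂Q/∂x - ∂P/∂y) dx ∧ dy.
  ∂Q/∂x = y
  ∂P/∂y = 0
  integrand = ∂Q/∂x - ∂P/∂y = y.
Integrating over R: integral_0^1 integral_0^{1-x} (y) dy dx = 1/6.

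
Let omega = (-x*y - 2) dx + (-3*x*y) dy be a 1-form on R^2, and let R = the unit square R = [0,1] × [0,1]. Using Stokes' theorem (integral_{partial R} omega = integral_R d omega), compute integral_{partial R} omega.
integral_(partial R) omega = -1

Stokes: integral_partial_R omega = integral_R d omega with d omega = (∂Q/∂x - ∂P/∂y) dx ∧ dy.
  ∂Q/∂x = -3*y
  ∂P/∂y = -x
  integrand = ∂Q/∂x - ∂P/∂y = x - 3*y.
Integrating over R: integral_0^1 integral_0^1 (x - 3*y) dx dy = -1.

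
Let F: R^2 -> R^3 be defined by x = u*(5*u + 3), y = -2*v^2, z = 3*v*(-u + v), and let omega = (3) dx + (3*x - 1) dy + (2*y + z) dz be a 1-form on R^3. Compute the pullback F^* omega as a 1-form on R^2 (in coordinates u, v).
F^* omega = (9*u*v^2 + 30*u + 3*v^3 + 9) du + (v*(-51*u^2 - 15*u*v - 36*u - 6*v^2 + 4)) dv

Using F^*(f dg) = (f ∘ F) d(g ∘ F), substitute each coordinate x_i by F_i(u, v) in f_i, and replace dx_i by d F_i = (∂F_i/∂u) du + (∂F_i/∂v) dv.
  For the x component: f_1(F) = 3; d F_1 = (10*u + 3) du + (0) dv
  For the y component: f_2(F) = 15*u^2 + 9*u - 1; d F_2 = (0) du + (-4*v) dv
  For the z component: f_3(F) = v*(-3*u - v); d F_3 = (-3*v) du + (-3*u + 6*v) dv
Combining and collecting du, dv coefficients:
  coeff of du: 9*u*v^2 + 30*u + 3*v^3 + 9
  coeff of dv: v*(-51*u^2 - 15*u*v - 36*u - 6*v^2 + 4)
F^* omega = (9*u*v^2 + 30*u + 3*v^3 + 9) du + (v*(-51*u^2 - 15*u*v - 36*u - 6*v^2 + 4)) dv.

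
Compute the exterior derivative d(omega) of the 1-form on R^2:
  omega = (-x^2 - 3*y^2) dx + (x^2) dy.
d(omega) = (2*x + 6*y) dx ∧ dy

For a 1-form omega = sum_i f_i dx_i, the exterior derivative is
  d(omega) = sum_{i < j} (∂f_j/∂x_i - ∂f_i/∂x_j) dx_i ∧ dx_j.
  coefficient of dx ∧ dy: ∂f_2/∂x - ∂f_1/∂y = ∂(x^2)/∂x - ∂(-x^2 - 3*y^2)/∂y = 2*x + 6*y
Assembling: d(omega) = (2*x + 6*y) dx ∧ dy.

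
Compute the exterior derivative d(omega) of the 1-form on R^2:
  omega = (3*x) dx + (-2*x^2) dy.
d(omega) = (-4*x) dx ∧ dy

For a 1-form omega = sum_i f_i dx_i, the exterior derivative is
  d(omega) = sum_{i < j} (∂f_j/∂x_i - ∂f_i/∂x_j) dx_i ∧ dx_j.
  coefficient of dx ∧ dy: ∂f_2/∂x - ∂f_1/∂y = ∂(-2*x^2)/∂x - ∂(3*x)/∂y = -4*x
Assembling: d(omega) = (-4*x) dx ∧ dy.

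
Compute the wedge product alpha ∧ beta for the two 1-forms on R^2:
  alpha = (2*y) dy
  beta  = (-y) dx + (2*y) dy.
alpha ∧ beta = (2*y^2) dx ∧ dy

Distribute the wedge, using dx_i ∧ dx_j = -dx_j ∧ dx_i and dx_i ∧ dx_i = 0. For each pair (i, j) with i < j, the coefficient of dx_i ∧ dx_j in alpha ∧ beta is (alpha_i * beta_j - alpha_j * beta_i). Collecting: alpha ∧ beta = (2*y^2) dx ∧ dy.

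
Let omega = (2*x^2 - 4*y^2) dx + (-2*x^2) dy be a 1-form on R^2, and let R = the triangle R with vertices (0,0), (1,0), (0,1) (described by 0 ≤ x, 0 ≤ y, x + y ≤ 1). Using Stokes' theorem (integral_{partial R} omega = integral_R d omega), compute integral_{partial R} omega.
integral_(partial R) omega = 2/3

Stokes: integral_partial_R omega = integral_R d omega with d omega = (∂Q/∂x - ∂P/∂y) dx ∧ dy.
  ∂Q/∂x = -4*x
  ∂P/∂y = -8*y
  integrand = ∂Q/∂x - ∂P/∂y = -4*x + 8*y.
Integrating over R: integral_0^1 integral_0^{1-x} (-4*x + 8*y) dy dx = 2/3.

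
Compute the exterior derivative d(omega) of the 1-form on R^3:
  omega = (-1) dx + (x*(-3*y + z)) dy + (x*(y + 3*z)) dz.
d(omega) = (-3*y + z) dx ∧ dy + (y + 3*z) dx ∧ dz

For a 1-form omega = sum_i f_i dx_i, the exterior derivative is
  d(omega) = sum_{i < j} (∂f_j/∂x_i - ∂f_i/∂x_j) dx_i ∧ dx_j.
  coefficient of dx ∧ dy: ∂f_2/∂x - ∂f_1/∂y = ∂(x*(-3*y + z))/∂x - ∂(-1)/∂y = -3*y + z
  coefficient of dx ∧ dz: ∂f_3/∂x - ∂f_1/∂z = ∂(x*(y + 3*z))/∂x - ∂(-1)/∂z = y + 3*z
Assembling: d(omega) = (-3*y + z) dx ∧ dy + (y + 3*z) dx ∧ dz.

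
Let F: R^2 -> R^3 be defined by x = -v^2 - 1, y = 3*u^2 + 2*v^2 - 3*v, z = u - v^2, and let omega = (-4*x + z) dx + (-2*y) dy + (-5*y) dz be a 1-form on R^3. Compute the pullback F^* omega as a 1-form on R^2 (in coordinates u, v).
F^* omega = (-36*u^3 - 15*u^2 - 24*u*v^2 + 36*u*v - 10*v^2 + 15*v) du + (6*u^2*v + 18*u^2 - 2*u*v - 2*v^3 + 6*v^2 - 26*v) dv

Using F^*(f dg) = (f ∘ F) d(g ∘ F), substitute each coordinate x_i by F_i(u, v) in f_i, and replace dx_i by d F_i = (∂F_i/∂u) du + (∂F_i/∂v) dv.
  For the x component: f_1(F) = u + 3*v^2 + 4; d F_1 = (0) du + (-2*v) dv
  For the y component: f_2(F) = -6*u^2 - 4*v^2 + 6*v; d F_2 = (6*u) du + (4*v - 3) dv
  For the z component: f_3(F) = -15*u^2 - 10*v^2 + 15*v; d F_3 = (1) du + (-2*v) dv
Combining and collecting du, dv coefficients:
  coeff of du: -36*u^3 - 15*u^2 - 24*u*v^2 + 36*u*v - 10*v^2 + 15*v
  coeff of dv: 6*u^2*v + 18*u^2 - 2*u*v - 2*v^3 + 6*v^2 - 26*v
F^* omega = (-36*u^3 - 15*u^2 - 24*u*v^2 + 36*u*v - 10*v^2 + 15*v) du + (6*u^2*v + 18*u^2 - 2*u*v - 2*v^3 + 6*v^2 - 26*v) dv.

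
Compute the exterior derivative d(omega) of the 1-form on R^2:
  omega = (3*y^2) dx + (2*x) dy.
d(omega) = (2 - 6*y) dx ∧ dy

For a 1-form omega = sum_i f_i dx_i, the exterior derivative is
  d(omega) = sum_{i < j} (∂f_j/∂x_i - ∂f_i/∂x_j) dx_i ∧ dx_j.
  coefficient of dx ∧ dy: ∂f_2/∂x - ∂f_1/∂y = ∂(2*x)/∂x - ∂(3*y^2)/∂y = 2 - 6*y
Assembling: d(omega) = (2 - 6*y) dx ∧ dy.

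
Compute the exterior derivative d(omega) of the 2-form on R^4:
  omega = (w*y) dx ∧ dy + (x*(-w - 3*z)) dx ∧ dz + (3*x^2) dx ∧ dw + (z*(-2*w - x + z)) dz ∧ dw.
d(omega) = (y) dx ∧ dy ∧ dw + (-x - z) dx ∧ dz ∧ dw

For a 2-form omega = sum_{i<j} g_{ij} dx_i ∧ dx_j, the exterior derivative is
  d(omega) = sum_{i<j} d(g_{ij}) ∧ dx_i ∧ dx_j = sum_{i<j, k} (∂g_{ij}/∂x_k) dx_k ∧ dx_i ∧ dx_j.
Expand each term, using dx_k ∧ dx_i ∧ dx_j = sgn(permutation) dx_{(a)} ∧ dx_{(b)} ∧ dx_{(c)} with (a < b < c) sorted:
  d(w*y) includes (∂/∂w)(w*y) dw = (y) dw, which multiplied by dx ∧ dy gives (y) dx ∧ dy ∧ dw
  d(x*(-w - 3*z)) includes (∂/∂w)(x*(-w - 3*z)) dw = (-x) dw, which multiplied by dx ∧ dz gives (-x) dx ∧ dz ∧ dw
  d(z*(-2*w - x + z)) includes (∂/∂x)(z*(-2*w - x + z)) dx = (-z) dx, which multiplied by dz ∧ dw gives (-z) dx ∧ dz ∧ dw
Collecting like 3-forms: d(omega) = (y) dx ∧ dy ∧ dw + (-x - z) dx ∧ dz ∧ dw.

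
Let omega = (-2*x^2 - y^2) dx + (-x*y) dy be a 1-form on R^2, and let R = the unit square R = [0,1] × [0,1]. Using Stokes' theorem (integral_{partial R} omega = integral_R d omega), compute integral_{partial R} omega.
integral_(partial R) omega = 1/2

Stokes: integral_partial_R omega = integral_R d omega with d omega = (∂Q/∂x - ∂P/∂y) dx ∧ dy.
  ∂Q/∂x = -y
  ∂P/∂y = -2*y
  integrand = ∂Q/∂x - ∂P/∂y = y.
Integrating over R: integral_0^1 integral_0^1 (y) dx dy = 1/2.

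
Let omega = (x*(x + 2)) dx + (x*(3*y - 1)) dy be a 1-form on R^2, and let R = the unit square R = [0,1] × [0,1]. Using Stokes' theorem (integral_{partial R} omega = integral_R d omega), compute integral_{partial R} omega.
integral_(partial R) omega = 1/2

Stokes: integral_partial_R omega = integral_R d omega with d omega = (∂Q/∂x - ∂P/∂y) dx ∧ dy.
  ∂Q/∂x = 3*y - 1
  ∂P/∂y = 0
  integrand = ∂Q/∂x - ∂P/∂y = 3*y - 1.
Integrating over R: integral_0^1 integral_0^1 (3*y - 1) dx dy = 1/2.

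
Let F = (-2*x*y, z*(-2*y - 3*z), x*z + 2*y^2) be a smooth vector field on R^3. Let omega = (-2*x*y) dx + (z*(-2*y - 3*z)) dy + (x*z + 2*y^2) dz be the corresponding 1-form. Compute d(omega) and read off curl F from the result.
d(omega) = (6*y + 6*z) dy ∧ dz + (-z) dz ∧ dx + (2*x) dx ∧ dy; curl F = (6*y + 6*z, -z, 2*x)

d omega = sum_{i<j} (∂f_j/∂x_i - ∂f_i/∂x_j) dx_i ∧ dx_j. Under the identification (dy ∧ dz, dz ∧ dx, dx ∧ dy) ↔ (e_x, e_y, e_z), the coefficients are exactly the components of curl F. Compute:
  ∂R/∂y - ∂Q/∂z = (4*y) - (-2*y - 6*z) = 6*y + 6*z
  ∂P/∂z - ∂R/∂x = (0) - (z) = -z
  ∂Q/∂x - ∂P/∂y = (0) - (-2*x) = 2*x.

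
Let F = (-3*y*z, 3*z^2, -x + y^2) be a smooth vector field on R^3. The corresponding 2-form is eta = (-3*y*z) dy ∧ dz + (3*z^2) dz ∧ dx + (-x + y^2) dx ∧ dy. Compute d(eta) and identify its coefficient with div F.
d(eta) = (0) dx ∧ dy ∧ dz; div F = 0

For a 2-form in R^3 of the form above, applying d gives a 3-form with coefficient ∂P/∂x + ∂Q/∂y + ∂R/∂z:
  ∂P/∂x = 0
  ∂Q/∂y = 0
  ∂R/∂z = 0
Sum = 0, which is exactly div F.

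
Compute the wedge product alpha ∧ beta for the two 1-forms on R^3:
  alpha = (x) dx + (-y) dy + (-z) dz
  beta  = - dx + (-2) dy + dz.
alpha ∧ beta = (-2*x - y) dx ∧ dy + (x - z) dx ∧ dz + (-y - 2*z) dy ∧ dz

Distribute the wedge, using dx_i ∧ dx_j = -dx_j ∧ dx_i and dx_i ∧ dx_i = 0. For each pair (i, j) with i < j, the coefficient of dx_i ∧ dx_j in alpha ∧ beta is (alpha_i * beta_j - alpha_j * beta_i). Collecting: alpha ∧ beta = (-2*x - y) dx ∧ dy + (x - z) dx ∧ dz + (-y - 2*z) dy ∧ dz.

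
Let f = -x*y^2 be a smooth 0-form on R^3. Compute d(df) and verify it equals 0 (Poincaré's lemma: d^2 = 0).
d(df) = 0

Step 1: df = sum_i (∂f/∂x_i) dx_i = (-y^2) dx + (-2*x*y) dy + (0) dz.
Step 2: Apply d again. Using the 1-form formula, the coefficient of dx ∧ dy in d(df) is ∂^2 f/∂x ∂y - ∂^2 f/∂y ∂x = (-2*y) - (-2*y) = 0 (equality of mixed partials for smooth f).
Similarly for dx ∧ dz and dy ∧ dz — all coefficients vanish. So d(df) = 0.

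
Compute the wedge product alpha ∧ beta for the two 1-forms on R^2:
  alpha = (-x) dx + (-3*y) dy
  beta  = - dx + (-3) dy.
alpha ∧ beta = (3*x - 3*y) dx ∧ dy

Distribute the wedge, using dx_i ∧ dx_j = -dx_j ∧ dx_i and dx_i ∧ dx_i = 0. For each pair (i, j) with i < j, the coefficient of dx_i ∧ dx_j in alpha ∧ beta is (alpha_i * beta_j - alpha_j * beta_i). Collecting: alpha ∧ beta = (3*x - 3*y) dx ∧ dy.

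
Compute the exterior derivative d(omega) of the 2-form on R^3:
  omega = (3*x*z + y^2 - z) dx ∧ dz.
d(omega) = (-2*y) dx ∧ dy ∧ dz

For a 2-form omega = sum_{i<j} g_{ij} dx_i ∧ dx_j, the exterior derivative is
  d(omega) = sum_{i<j} d(g_{ij}) ∧ dx_i ∧ dx_j = sum_{i<j, k} (∂g_{ij}/∂x_k) dx_k ∧ dx_i ∧ dx_j.
Expand each term, using dx_k ∧ dx_i ∧ dx_j = sgn(permutation) dx_{(a)} ∧ dx_{(b)} ∧ dx_{(c)} with (a < b < c) sorted:
  d(3*x*z + y^2 - z) includes (∂/∂y)(3*x*z + y^2 - z) dy = (2*y) dy, which multiplied by dx ∧ dz gives (-2*y) dx ∧ dy ∧ dz
Collecting like 3-forms: d(omega) = (-2*y) dx ∧ dy ∧ dz.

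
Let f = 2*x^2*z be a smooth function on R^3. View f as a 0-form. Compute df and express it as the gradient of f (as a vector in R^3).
df = (4*x*z) dx + (0) dy + (2*x^2) dz; grad f = (4*x*z, 0, 2*x^2)

For a 0-form f, d f = (∂f/∂x) dx + (∂f/∂y) dy + (∂f/∂z) dz. The components of the vector representation are exactly the entries of grad f in Cartesian coordinates:
  ∂f/∂x = 4*x*z
  ∂f/∂y = 0
  ∂f/∂z = 2*x^2.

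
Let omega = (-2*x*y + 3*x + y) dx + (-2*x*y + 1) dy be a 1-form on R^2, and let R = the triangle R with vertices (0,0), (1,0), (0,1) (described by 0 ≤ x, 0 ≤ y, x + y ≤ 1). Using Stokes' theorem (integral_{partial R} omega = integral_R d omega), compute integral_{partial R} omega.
integral_(partial R) omega = -1/2

Stokes: integral_partial_R omega = integral_R d omega with d omega = (∂Q/∂x - ∂P/∂y) dx ∧ dy.
  ∂Q/∂x = -2*y
  ∂P/∂y = 1 - 2*x
  integrand = ∂Q/∂x - ∂P/∂y = 2*x - 2*y - 1.
Integrating over R: integral_0^1 integral_0^{1-x} (2*x - 2*y - 1) dy dx = -1/2.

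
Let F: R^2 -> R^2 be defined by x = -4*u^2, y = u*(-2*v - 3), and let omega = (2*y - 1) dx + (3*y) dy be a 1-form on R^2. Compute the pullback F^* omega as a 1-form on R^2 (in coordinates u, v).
F^* omega = (u*(32*u*v + 48*u + 12*v^2 + 36*v + 35)) du + (u^2*(12*v + 18)) dv

Using F^*(f dg) = (f ∘ F) d(g ∘ F), substitute each coordinate x_i by F_i(u, v) in f_i, and replace dx_i by d F_i = (∂F_i/∂u) du + (∂F_i/∂v) dv.
  For the x component: f_1(F) = -4*u*v - 6*u - 1; d F_1 = (-8*u) du + (0) dv
  For the y component: f_2(F) = 3*u*(-2*v - 3); d F_2 = (-2*v - 3) du + (-2*u) dv
Combining and collecting du, dv coefficients:
  coeff of du: u*(32*u*v + 48*u + 12*v^2 + 36*v + 35)
  coeff of dv: u^2*(12*v + 18)
F^* omega = (u*(32*u*v + 48*u + 12*v^2 + 36*v + 35)) du + (u^2*(12*v + 18)) dv.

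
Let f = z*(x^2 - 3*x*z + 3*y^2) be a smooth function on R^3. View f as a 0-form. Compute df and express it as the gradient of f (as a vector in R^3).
df = (z*(2*x - 3*z)) dx + (6*y*z) dy + (x^2 - 6*x*z + 3*y^2) dz; grad f = (z*(2*x - 3*z), 6*y*z, x^2 - 6*x*z + 3*y^2)

For a 0-form f, d f = (∂f/∂x) dx + (∂f/∂y) dy + (∂f/∂z) dz. The components of the vector representation are exactly the entries of grad f in Cartesian coordinates:
  ∂f/∂x = z*(2*x - 3*z)
  ∂f/∂y = 6*y*z
  ∂f/∂z = x^2 - 6*x*z + 3*y^2.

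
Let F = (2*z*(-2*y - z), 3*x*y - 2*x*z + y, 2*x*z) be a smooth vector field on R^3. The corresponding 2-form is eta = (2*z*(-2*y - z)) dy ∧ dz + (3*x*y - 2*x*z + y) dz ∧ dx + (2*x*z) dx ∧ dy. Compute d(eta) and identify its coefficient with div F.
d(eta) = (5*x + 1) dx ∧ dy ∧ dz; div F = 5*x + 1

For a 2-form in R^3 of the form above, applying d gives a 3-form with coefficient ∂P/∂x + ∂Q/∂y + ∂R/∂z:
  ∂P/∂x = 0
  ∂Q/∂y = 3*x + 1
  ∂R/∂z = 2*x
Sum = 5*x + 1, which is exactly div F.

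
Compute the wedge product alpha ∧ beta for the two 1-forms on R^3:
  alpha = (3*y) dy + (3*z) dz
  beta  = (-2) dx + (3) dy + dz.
alpha ∧ beta = (6*y) dx ∧ dy + (3*y - 9*z) dy ∧ dz + (6*z) dx ∧ dz

Distribute the wedge, using dx_i ∧ dx_j = -dx_j ∧ dx_i and dx_i ∧ dx_i = 0. For each pair (i, j) with i < j, the coefficient of dx_i ∧ dx_j in alpha ∧ beta is (alpha_i * beta_j - alpha_j * beta_i). Collecting: alpha ∧ beta = (6*y) dx ∧ dy + (3*y - 9*z) dy ∧ dz + (6*z) dx ∧ dz.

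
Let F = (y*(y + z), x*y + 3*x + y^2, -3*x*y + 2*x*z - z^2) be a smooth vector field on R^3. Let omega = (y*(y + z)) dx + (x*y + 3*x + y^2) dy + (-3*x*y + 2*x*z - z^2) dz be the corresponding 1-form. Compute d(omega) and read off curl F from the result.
d(omega) = (-3*x) dy ∧ dz + (4*y - 2*z) dz ∧ dx + (-y - z + 3) dx ∧ dy; curl F = (-3*x, 4*y - 2*z, -y - z + 3)

d omega = sum_{i<j} (∂f_j/∂x_i - ∂f_i/∂x_j) dx_i ∧ dx_j. Under the identification (dy ∧ dz, dz ∧ dx, dx ∧ dy) ↔ (e_x, e_y, e_z), the coefficients are exactly the components of curl F. Compute:
  ∂R/∂y - ∂Q/∂z = (-3*x) - (0) = -3*x
  ∂P/∂z - ∂R/∂x = (y) - (-3*y + 2*z) = 4*y - 2*z
  ∂Q/∂x - ∂P/∂y = (y + 3) - (2*y + z) = -y - z + 3.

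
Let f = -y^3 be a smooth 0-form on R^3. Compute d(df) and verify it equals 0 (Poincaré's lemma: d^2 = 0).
d(df) = 0

Step 1: df = sum_i (∂f/∂x_i) dx_i = (0) dx + (-3*y^2) dy + (0) dz.
Step 2: Apply d again. Using the 1-form formula, the coefficient of dx ∧ dy in d(df) is ∂^2 f/∂x ∂y - ∂^2 f/∂y ∂x = (0) - (0) = 0 (equality of mixed partials for smooth f).
Similarly for dx ∧ dz and dy ∧ dz — all coefficients vanish. So d(df) = 0.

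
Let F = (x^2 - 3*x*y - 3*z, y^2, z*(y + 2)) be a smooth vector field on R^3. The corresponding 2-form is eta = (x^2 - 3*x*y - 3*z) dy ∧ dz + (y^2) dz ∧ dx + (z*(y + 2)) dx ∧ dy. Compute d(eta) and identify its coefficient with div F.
d(eta) = (2*x + 2) dx ∧ dy ∧ dz; div F = 2*x + 2

For a 2-form in R^3 of the form above, applying d gives a 3-form with coefficient ∂P/∂x + ∂Q/∂y + ∂R/∂z:
  ∂P/∂x = 2*x - 3*y
  ∂Q/∂y = 2*y
  ∂R/∂z = y + 2
Sum = 2*x + 2, which is exactly div F.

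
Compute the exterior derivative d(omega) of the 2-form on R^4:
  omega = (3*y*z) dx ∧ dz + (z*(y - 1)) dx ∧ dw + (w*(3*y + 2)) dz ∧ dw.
d(omega) = (-3*z) dx ∧ dy ∧ dz + (-z) dx ∧ dy ∧ dw + (1 - y) dx ∧ dz ∧ dw + (3*w) dy ∧ dz ∧ dw

For a 2-form omega = sum_{i<j} g_{ij} dx_i ∧ dx_j, the exterior derivative is
  d(omega) = sum_{i<j} d(g_{ij}) ∧ dx_i ∧ dx_j = sum_{i<j, k} (∂g_{ij}/∂x_k) dx_k ∧ dx_i ∧ dx_j.
Expand each term, using dx_k ∧ dx_i ∧ dx_j = sgn(permutation) dx_{(a)} ∧ dx_{(b)} ∧ dx_{(c)} with (a < b < c) sorted:
  d(3*y*z) includes (∂/∂y)(3*y*z) dy = (3*z) dy, which multiplied by dx ∧ dz gives (-3*z) dx ∧ dy ∧ dz
  d(z*(y - 1)) includes (∂/∂y)(z*(y - 1)) dy = (z) dy, which multiplied by dx ∧ dw gives (-z) dx ∧ dy ∧ dw
  d(z*(y - 1)) includes (∂/∂z)(z*(y - 1)) dz = (y - 1) dz, which multiplied by dx ∧ dw gives (1 - y) dx ∧ dz ∧ dw
  d(w*(3*y + 2)) includes (∂/∂y)(w*(3*y + 2)) dy = (3*w) dy, which multiplied by dz ∧ dw gives (3*w) dy ∧ dz ∧ dw
Collecting like 3-forms: d(omega) = (-3*z) dx ∧ dy ∧ dz + (-z) dx ∧ dy ∧ dw + (1 - y) dx ∧ dz ∧ dw + (3*w) dy ∧ dz ∧ dw.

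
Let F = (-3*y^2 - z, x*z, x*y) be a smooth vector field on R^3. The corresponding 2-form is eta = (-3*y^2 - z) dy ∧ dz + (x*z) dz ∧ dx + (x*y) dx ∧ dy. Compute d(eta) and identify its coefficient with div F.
d(eta) = (0) dx ∧ dy ∧ dz; div F = 0

For a 2-form in R^3 of the form above, applying d gives a 3-form with coefficient ∂P/∂x + ∂Q/∂y + ∂R/∂z:
  ∂P/∂x = 0
  ∂Q/∂y = 0
  ∂R/∂z = 0
Sum = 0, which is exactly div F.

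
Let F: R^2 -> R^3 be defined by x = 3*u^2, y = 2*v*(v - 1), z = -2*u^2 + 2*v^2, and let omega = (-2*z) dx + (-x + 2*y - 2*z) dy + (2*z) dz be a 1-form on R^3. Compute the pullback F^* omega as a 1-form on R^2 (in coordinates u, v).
F^* omega = (40*u*(u^2 - v^2)) du + (-12*u^2*v - 2*u^2 + 16*v^3 - 16*v^2 + 8*v) dv

Using F^*(f dg) = (f ∘ F) d(g ∘ F), substitute each coordinate x_i by F_i(u, v) in f_i, and replace dx_i by d F_i = (∂F_i/∂u) du + (∂F_i/∂v) dv.
  For the x component: f_1(F) = 4*u^2 - 4*v^2; d F_1 = (6*u) du + (0) dv
  For the y component: f_2(F) = u^2 - 4*v; d F_2 = (0) du + (4*v - 2) dv
  For the z component: f_3(F) = -4*u^2 + 4*v^2; d F_3 = (-4*u) du + (4*v) dv
Combining and collecting du, dv coefficients:
  coeff of du: 40*u*(u^2 - v^2)
  coeff of dv: -12*u^2*v - 2*u^2 + 16*v^3 - 16*v^2 + 8*v
F^* omega = (40*u*(u^2 - v^2)) du + (-12*u^2*v - 2*u^2 + 16*v^3 - 16*v^2 + 8*v) dv.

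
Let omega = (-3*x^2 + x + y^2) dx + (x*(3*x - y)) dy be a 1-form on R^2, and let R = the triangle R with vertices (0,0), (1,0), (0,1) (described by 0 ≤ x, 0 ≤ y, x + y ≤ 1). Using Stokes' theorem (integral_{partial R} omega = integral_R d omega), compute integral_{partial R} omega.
integral_(partial R) omega = 1/2

Stokes: integral_partial_R omega = integral_R d omega with d omega = (∂Q/∂x - ∂P/∂y) dx ∧ dy.
  ∂Q/∂x = 6*x - y
  ∂P/∂y = 2*y
  integrand = ∂Q/∂x - ∂P/∂y = 6*x - 3*y.
Integrating over R: integral_0^1 integral_0^{1-x} (6*x - 3*y) dy dx = 1/2.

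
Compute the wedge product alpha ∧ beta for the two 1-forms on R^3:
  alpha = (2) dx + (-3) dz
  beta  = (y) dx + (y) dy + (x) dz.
alpha ∧ beta = (2*y) dx ∧ dy + (2*x + 3*y) dx ∧ dz + (3*y) dy ∧ dz

Distribute the wedge, using dx_i ∧ dx_j = -dx_j ∧ dx_i and dx_i ∧ dx_i = 0. For each pair (i, j) with i < j, the coefficient of dx_i ∧ dx_j in alpha ∧ beta is (alpha_i * beta_j - alpha_j * beta_i). Collecting: alpha ∧ beta = (2*y) dx ∧ dy + (2*x + 3*y) dx ∧ dz + (3*y) dy ∧ dz.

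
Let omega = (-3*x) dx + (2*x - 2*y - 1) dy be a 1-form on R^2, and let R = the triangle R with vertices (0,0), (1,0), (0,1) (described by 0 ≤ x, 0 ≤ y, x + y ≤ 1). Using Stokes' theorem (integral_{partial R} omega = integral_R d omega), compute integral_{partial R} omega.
integral_(partial R) omega = 1

Stokes: integral_partial_R omega = integral_R d omega with d omega = (∂Q/∂x - ∂P/∂y) dx ∧ dy.
  ∂Q/∂x = 2
  ∂P/∂y = 0
  integrand = ∂Q/∂x - ∂P/∂y = 2.
Integrating over R: integral_0^1 integral_0^{1-x} (2) dy dx = 1.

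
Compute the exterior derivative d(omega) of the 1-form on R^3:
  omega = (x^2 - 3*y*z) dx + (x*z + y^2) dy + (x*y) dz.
d(omega) = (4*z) dx ∧ dy + (4*y) dx ∧ dz

For a 1-form omega = sum_i f_i dx_i, the exterior derivative is
  d(omega) = sum_{i < j} (∂f_j/∂x_i - ∂f_i/∂x_j) dx_i ∧ dx_j.
  coefficient of dx ∧ dy: ∂f_2/∂x - ∂f_1/∂y = ∂(x*z + y^2)/∂x - ∂(x^2 - 3*y*z)/∂y = 4*z
  coefficient of dx ∧ dz: ∂f_3/∂x - ∂f_1/∂z = ∂(x*y)/∂x - ∂(x^2 - 3*y*z)/∂z = 4*y
Assembling: d(omega) = (4*z) dx ∧ dy + (4*y) dx ∧ dz.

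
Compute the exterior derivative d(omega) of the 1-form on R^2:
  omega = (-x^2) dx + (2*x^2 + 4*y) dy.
d(omega) = (4*x) dx ∧ dy

For a 1-form omega = sum_i f_i dx_i, the exterior derivative is
  d(omega) = sum_{i < j} (∂f_j/∂x_i - ∂f_i/∂x_j) dx_i ∧ dx_j.
  coefficient of dx ∧ dy: ∂f_2/∂x - ∂f_1/∂y = ∂(2*x^2 + 4*y)/∂x - ∂(-x^2)/∂y = 4*x
Assembling: d(omega) = (4*x) dx ∧ dy.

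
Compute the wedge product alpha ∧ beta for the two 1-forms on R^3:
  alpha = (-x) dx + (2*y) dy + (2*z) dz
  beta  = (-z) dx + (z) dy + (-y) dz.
alpha ∧ beta = (z*(-x + 2*y)) dx ∧ dy + (x*y + 2*z^2) dx ∧ dz + (-2*y^2 - 2*z^2) dy ∧ dz

Distribute the wedge, using dx_i ∧ dx_j = -dx_j ∧ dx_i and dx_i ∧ dx_i = 0. For each pair (i, j) with i < j, the coefficient of dx_i ∧ dx_j in alpha ∧ beta is (alpha_i * beta_j - alpha_j * beta_i). Collecting: alpha ∧ beta = (z*(-x + 2*y)) dx ∧ dy + (x*y + 2*z^2) dx ∧ dz + (-2*y^2 - 2*z^2) dy ∧ dz.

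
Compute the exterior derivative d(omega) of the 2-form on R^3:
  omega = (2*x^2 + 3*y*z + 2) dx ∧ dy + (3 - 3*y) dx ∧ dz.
d(omega) = (3*y + 3) dx ∧ dy ∧ dz

For a 2-form omega = sum_{i<j} g_{ij} dx_i ∧ dx_j, the exterior derivative is
  d(omega) = sum_{i<j} d(g_{ij}) ∧ dx_i ∧ dx_j = sum_{i<j, k} (∂g_{ij}/∂x_k) dx_k ∧ dx_i ∧ dx_j.
Expand each term, using dx_k ∧ dx_i ∧ dx_j = sgn(permutation) dx_{(a)} ∧ dx_{(b)} ∧ dx_{(c)} with (a < b < c) sorted:
  d(2*x^2 + 3*y*z + 2) includes (∂/∂z)(2*x^2 + 3*y*z + 2) dz = (3*y) dz, which multiplied by dx ∧ dy gives (3*y) dx ∧ dy ∧ dz
  d(3 - 3*y) includes (∂/∂y)(3 - 3*y) dy = (-3) dy, which multiplied by dx ∧ dz gives (3) dx ∧ dy ∧ dz
Collecting like 3-forms: d(omega) = (3*y + 3) dx ∧ dy ∧ dz.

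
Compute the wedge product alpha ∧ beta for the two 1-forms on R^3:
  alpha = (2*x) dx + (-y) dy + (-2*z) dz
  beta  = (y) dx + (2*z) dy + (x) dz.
alpha ∧ beta = (4*x*z + y^2) dx ∧ dy + (2*x^2 + 2*y*z) dx ∧ dz + (-x*y + 4*z^2) dy ∧ dz

Distribute the wedge, using dx_i ∧ dx_j = -dx_j ∧ dx_i and dx_i ∧ dx_i = 0. For each pair (i, j) with i < j, the coefficient of dx_i ∧ dx_j in alpha ∧ beta is (alpha_i * beta_j - alpha_j * beta_i). Collecting: alpha ∧ beta = (4*x*z + y^2) dx ∧ dy + (2*x^2 + 2*y*z) dx ∧ dz + (-x*y + 4*z^2) dy ∧ dz.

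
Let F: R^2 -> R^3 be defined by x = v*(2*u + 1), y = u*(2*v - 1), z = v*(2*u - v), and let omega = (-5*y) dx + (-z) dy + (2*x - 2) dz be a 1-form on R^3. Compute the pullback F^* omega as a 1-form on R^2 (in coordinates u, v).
F^* omega = (v*(-16*u*v + 12*u + 2*v^2 + 3*v - 4)) du + (-16*u^2*v + 10*u^2 - 6*u*v^2 - 6*u*v + u - 4*v^2 + 4*v) dv

Using F^*(f dg) = (f ∘ F) d(g ∘ F), substitute each coordinate x_i by F_i(u, v) in f_i, and replace dx_i by d F_i = (∂F_i/∂u) du + (∂F_i/∂v) dv.
  For the x component: f_1(F) = 5*u*(1 - 2*v); d F_1 = (2*v) du + (2*u + 1) dv
  For the y component: f_2(F) = v*(-2*u + v); d F_2 = (2*v - 1) du + (2*u) dv
  For the z component: f_3(F) = 4*u*v + 2*v - 2; d F_3 = (2*v) du + (2*u - 2*v) dv
Combining and collecting du, dv coefficients:
  coeff of du: v*(-16*u*v + 12*u + 2*v^2 + 3*v - 4)
  coeff of dv: -16*u^2*v + 10*u^2 - 6*u*v^2 - 6*u*v + u - 4*v^2 + 4*v
F^* omega = (v*(-16*u*v + 12*u + 2*v^2 + 3*v - 4)) du + (-16*u^2*v + 10*u^2 - 6*u*v^2 - 6*u*v + u - 4*v^2 + 4*v) dv.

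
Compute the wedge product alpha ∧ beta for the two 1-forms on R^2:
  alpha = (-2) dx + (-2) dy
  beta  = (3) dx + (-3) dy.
alpha ∧ beta = (12) dx ∧ dy

Distribute the wedge, using dx_i ∧ dx_j = -dx_j ∧ dx_i and dx_i ∧ dx_i = 0. For each pair (i, j) with i < j, the coefficient of dx_i ∧ dx_j in alpha ∧ beta is (alpha_i * beta_j - alpha_j * beta_i). Collecting: alpha ∧ beta = (12) dx ∧ dy.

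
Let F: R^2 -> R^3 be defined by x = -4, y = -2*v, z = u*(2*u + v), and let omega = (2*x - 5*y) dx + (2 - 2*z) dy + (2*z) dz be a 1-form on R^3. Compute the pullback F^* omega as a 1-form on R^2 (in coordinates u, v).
F^* omega = (2*u*(8*u^2 + 6*u*v + v^2)) du + (4*u^3 + 2*u^2*v + 8*u^2 + 4*u*v - 4) dv

Using F^*(f dg) = (f ∘ F) d(g ∘ F), substitute each coordinate x_i by F_i(u, v) in f_i, and replace dx_i by d F_i = (∂F_i/∂u) du + (∂F_i/∂v) dv.
  For the x component: f_1(F) = 10*v - 8; d F_1 = (0) du + (0) dv
  For the y component: f_2(F) = -4*u^2 - 2*u*v + 2; d F_2 = (0) du + (-2) dv
  For the z component: f_3(F) = 2*u*(2*u + v); d F_3 = (4*u + v) du + (u) dv
Combining and collecting du, dv coefficients:
  coeff of du: 2*u*(8*u^2 + 6*u*v + v^2)
  coeff of dv: 4*u^3 + 2*u^2*v + 8*u^2 + 4*u*v - 4
F^* omega = (2*u*(8*u^2 + 6*u*v + v^2)) du + (4*u^3 + 2*u^2*v + 8*u^2 + 4*u*v - 4) dv.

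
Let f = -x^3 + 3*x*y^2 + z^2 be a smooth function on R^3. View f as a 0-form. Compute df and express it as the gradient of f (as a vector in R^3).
df = (-3*x^2 + 3*y^2) dx + (6*x*y) dy + (2*z) dz; grad f = (-3*x^2 + 3*y^2, 6*x*y, 2*z)

For a 0-form f, d f = (∂f/∂x) dx + (∂f/∂y) dy + (∂f/∂z) dz. The components of the vector representation are exactly the entries of grad f in Cartesian coordinates:
  ∂f/∂x = -3*x^2 + 3*y^2
  ∂f/∂y = 6*x*y
  ∂f/∂z = 2*z.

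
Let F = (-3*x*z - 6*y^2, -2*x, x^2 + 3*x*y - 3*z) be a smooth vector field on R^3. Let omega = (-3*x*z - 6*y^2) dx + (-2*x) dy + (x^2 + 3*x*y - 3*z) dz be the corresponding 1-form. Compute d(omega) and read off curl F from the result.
d(omega) = (3*x) dy ∧ dz + (-5*x - 3*y) dz ∧ dx + (12*y - 2) dx ∧ dy; curl F = (3*x, -5*x - 3*y, 12*y - 2)

d omega = sum_{i<j} (∂f_j/∂x_i - ∂f_i/∂x_j) dx_i ∧ dx_j. Under the identification (dy ∧ dz, dz ∧ dx, dx ∧ dy) ↔ (e_x, e_y, e_z), the coefficients are exactly the components of curl F. Compute:
  ∂R/∂y - ∂Q/∂z = (3*x) - (0) = 3*x
  ∂P/∂z - ∂R/∂x = (-3*x) - (2*x + 3*y) = -5*x - 3*y
  ∂Q/∂x - ∂P/∂y = (-2) - (-12*y) = 12*y - 2.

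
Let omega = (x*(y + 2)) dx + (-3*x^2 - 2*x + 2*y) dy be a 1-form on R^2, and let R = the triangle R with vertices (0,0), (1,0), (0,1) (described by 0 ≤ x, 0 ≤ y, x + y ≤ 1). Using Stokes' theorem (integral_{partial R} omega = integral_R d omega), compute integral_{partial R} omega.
integral_(partial R) omega = -13/6

Stokes: integral_partial_R omega = integral_R d omega with d omega = (∂Q/∂x - ∂P/∂y) dx ∧ dy.
  ∂Q/∂x = -6*x - 2
  ∂P/∂y = x
  integrand = ∂Q/∂x - ∂P/∂y = -7*x - 2.
Integrating over R: integral_0^1 integral_0^{1-x} (-7*x - 2) dy dx = -13/6.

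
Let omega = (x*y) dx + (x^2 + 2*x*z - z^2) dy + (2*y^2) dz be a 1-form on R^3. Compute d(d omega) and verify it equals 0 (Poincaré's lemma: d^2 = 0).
d(d omega) = 0

Step 1: d omega = sum_{i<j} (∂f_j/∂x_i - ∂f_i/∂x_j) dx_i ∧ dx_j:
  coeff of dx ∧ dy: x + 2*z
  coeff of dx ∧ dz: 0
  coeff of dy ∧ dz: -2*x + 4*y + 2*z
Step 2: Apply d again to each 2-form coefficient. The only possible 3-form in R^3 is dx ∧ dy ∧ dz, with coefficient
  ∂(coeff of dy∧dz)/∂x - ∂(coeff of dx∧dz)/∂y + ∂(coeff of dx∧dy)/∂z
  = ∂/∂x (-2*x + 4*y + 2*z) - ∂/∂y (0) + ∂/∂z (x + 2*z).
Each of these terms simplifies to sums of mixed partials that cancel in pairs. The result is 0 (by equality of mixed partials for smooth functions — Schwarz / Clairaut).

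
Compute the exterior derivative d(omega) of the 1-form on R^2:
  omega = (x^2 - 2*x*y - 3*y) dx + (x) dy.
d(omega) = (2*x + 4) dx ∧ dy

For a 1-form omega = sum_i f_i dx_i, the exterior derivative is
  d(omega) = sum_{i < j} (∂f_j/∂x_i - ∂f_i/∂x_j) dx_i ∧ dx_j.
  coefficient of dx ∧ dy: ∂f_2/∂x - ∂f_1/∂y = ∂(x)/∂x - ∂(x^2 - 2*x*y - 3*y)/∂y = 2*x + 4
Assembling: d(omega) = (2*x + 4) dx ∧ dy.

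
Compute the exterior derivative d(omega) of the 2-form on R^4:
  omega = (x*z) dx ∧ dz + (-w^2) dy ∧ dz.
d(omega) = (-2*w) dy ∧ dz ∧ dw

For a 2-form omega = sum_{i<j} g_{ij} dx_i ∧ dx_j, the exterior derivative is
  d(omega) = sum_{i<j} d(g_{ij}) ∧ dx_i ∧ dx_j = sum_{i<j, k} (∂g_{ij}/∂x_k) dx_k ∧ dx_i ∧ dx_j.
Expand each term, using dx_k ∧ dx_i ∧ dx_j = sgn(permutation) dx_{(a)} ∧ dx_{(b)} ∧ dx_{(c)} with (a < b < c) sorted:
  d(-w^2) includes (∂/∂w)(-w^2) dw = (-2*w) dw, which multiplied by dy ∧ dz gives (-2*w) dy ∧ dz ∧ dw
Collecting like 3-forms: d(omega) = (-2*w) dy ∧ dz ∧ dw.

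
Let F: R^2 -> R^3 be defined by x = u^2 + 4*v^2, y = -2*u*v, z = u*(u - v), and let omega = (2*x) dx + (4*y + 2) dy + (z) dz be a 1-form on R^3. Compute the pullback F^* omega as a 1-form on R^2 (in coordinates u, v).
F^* omega = (6*u^3 - 3*u^2*v + 33*u*v^2 - 4*v) du + (-u^3 + 33*u^2*v - 4*u + 64*v^3) dv

Using F^*(f dg) = (f ∘ F) d(g ∘ F), substitute each coordinate x_i by F_i(u, v) in f_i, and replace dx_i by d F_i = (∂F_i/∂u) du + (∂F_i/∂v) dv.
  For the x component: f_1(F) = 2*u^2 + 8*v^2; d F_1 = (2*u) du + (8*v) dv
  For the y component: f_2(F) = -8*u*v + 2; d F_2 = (-2*v) du + (-2*u) dv
  For the z component: f_3(F) = u*(u - v); d F_3 = (2*u - v) du + (-u) dv
Combining and collecting du, dv coefficients:
  coeff of du: 6*u^3 - 3*u^2*v + 33*u*v^2 - 4*v
  coeff of dv: -u^3 + 33*u^2*v - 4*u + 64*v^3
F^* omega = (6*u^3 - 3*u^2*v + 33*u*v^2 - 4*v) du + (-u^3 + 33*u^2*v - 4*u + 64*v^3) dv.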